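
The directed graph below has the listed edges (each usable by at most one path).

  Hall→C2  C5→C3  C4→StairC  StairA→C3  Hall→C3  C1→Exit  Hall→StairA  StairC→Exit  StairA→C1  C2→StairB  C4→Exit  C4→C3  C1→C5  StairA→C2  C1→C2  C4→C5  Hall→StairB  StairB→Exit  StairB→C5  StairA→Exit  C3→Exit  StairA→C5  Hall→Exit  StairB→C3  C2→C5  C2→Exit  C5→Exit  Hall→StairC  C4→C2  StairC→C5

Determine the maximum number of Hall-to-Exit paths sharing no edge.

6

Assign every edge capacity 1; by Menger, the answer equals the max flow.
Path Hall→Exit (+1); total 1.
Path Hall→StairA→Exit (+1); total 2.
Path Hall→C2→Exit (+1); total 3.
Path Hall→StairB→Exit (+1); total 4.
Path Hall→StairC→Exit (+1); total 5.
Path Hall→C3→Exit (+1); total 6.
No residual Hall→Exit path; max flow = 6.
Certifying cut of size 6: {Hall→C2, Hall→C3, Hall→Exit, Hall→StairA, Hall→StairB, Hall→StairC}.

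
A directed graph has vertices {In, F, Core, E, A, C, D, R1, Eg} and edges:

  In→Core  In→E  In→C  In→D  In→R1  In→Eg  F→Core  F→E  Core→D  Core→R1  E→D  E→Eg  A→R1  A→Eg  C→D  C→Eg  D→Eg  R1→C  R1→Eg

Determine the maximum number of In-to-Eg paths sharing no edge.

5

Assign every edge capacity 1; by Menger, the answer equals the max flow.
Path In→Eg (+1); total 1.
Path In→E→Eg (+1); total 2.
Path In→C→Eg (+1); total 3.
Path In→D→Eg (+1); total 4.
Path In→R1→Eg (+1); total 5.
No residual In→Eg path; max flow = 5.
Certifying cut of size 5: {C→Eg, D→Eg, In→E, In→Eg, R1→Eg}.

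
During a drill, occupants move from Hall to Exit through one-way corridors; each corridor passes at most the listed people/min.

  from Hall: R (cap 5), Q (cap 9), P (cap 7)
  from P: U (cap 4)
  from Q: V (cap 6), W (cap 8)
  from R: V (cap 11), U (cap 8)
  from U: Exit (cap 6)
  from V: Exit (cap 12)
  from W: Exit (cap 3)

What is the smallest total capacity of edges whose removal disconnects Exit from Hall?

18

Augment Hall→P→U→Exit: bottleneck 4, flow now 4.
Augment Hall→Q→V→Exit: bottleneck 6, flow now 10.
Augment Hall→Q→W→Exit: bottleneck 3, flow now 13.
Augment Hall→R→U→Exit: bottleneck 2, flow now 15.
Augment Hall→R→V→Exit: bottleneck 3, flow now 18.
No augmenting path remains; maximum flow = 18.
By max-flow min-cut, the minimum cut capacity equals the max flow.
In the residual graph, reachable from Hall: {Hall, P}.
Min-cut edges: Hall→Q (9), Hall→R (5), P→U (4); capacity 9 + 5 + 4 = 18.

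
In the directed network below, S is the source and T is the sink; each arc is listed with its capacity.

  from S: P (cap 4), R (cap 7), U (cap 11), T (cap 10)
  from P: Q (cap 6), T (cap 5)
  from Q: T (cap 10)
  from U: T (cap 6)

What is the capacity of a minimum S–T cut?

20

Augment S→T: bottleneck 10, flow now 10.
Augment S→P→T: bottleneck 4, flow now 14.
Augment S→U→T: bottleneck 6, flow now 20.
No augmenting path remains; maximum flow = 20.
By max-flow min-cut, the minimum cut capacity equals the max flow.
In the residual graph, reachable from S: {S, R, U}.
Min-cut edges: S→P (4), S→T (10), U→T (6); capacity 4 + 10 + 6 = 20.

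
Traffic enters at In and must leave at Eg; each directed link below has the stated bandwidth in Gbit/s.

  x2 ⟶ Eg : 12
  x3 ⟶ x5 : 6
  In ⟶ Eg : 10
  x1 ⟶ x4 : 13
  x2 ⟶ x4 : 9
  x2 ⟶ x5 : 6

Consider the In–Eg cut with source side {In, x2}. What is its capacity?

37

Edges leaving {In, x2}: In→Eg (10), x2→x4 (9), x2→x5 (6), x2→Eg (12).
Cut capacity = 10 + 9 + 6 + 12 = 37.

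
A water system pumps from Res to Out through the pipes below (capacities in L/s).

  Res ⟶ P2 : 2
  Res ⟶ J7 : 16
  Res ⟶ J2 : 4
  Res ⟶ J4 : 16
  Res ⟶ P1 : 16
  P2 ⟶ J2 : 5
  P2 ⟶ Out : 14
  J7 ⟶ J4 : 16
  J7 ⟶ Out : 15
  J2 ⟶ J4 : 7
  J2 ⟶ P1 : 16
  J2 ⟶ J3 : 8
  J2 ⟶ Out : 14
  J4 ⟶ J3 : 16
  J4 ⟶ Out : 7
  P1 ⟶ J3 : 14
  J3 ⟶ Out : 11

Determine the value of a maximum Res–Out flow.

39

Augment Res→P2→Out: bottleneck 2, flow now 2.
Augment Res→J7→Out: bottleneck 15, flow now 17.
Augment Res→J2→Out: bottleneck 4, flow now 21.
Augment Res→J4→Out: bottleneck 7, flow now 28.
Augment Res→J4→J3→Out: bottleneck 9, flow now 37.
Augment Res→P1→J3→Out: bottleneck 2, flow now 39.
No augmenting path remains; maximum flow = 39.
In the residual graph, reachable from Res: {Res, J7, J4, P1, J3}.
Min-cut edges: Res→P2 (2), Res→J2 (4), J7→Out (15), J4→Out (7), J3→Out (11); capacity 2 + 4 + 15 + 7 + 11 = 39.
This cut is saturated, so no flow can exceed 39.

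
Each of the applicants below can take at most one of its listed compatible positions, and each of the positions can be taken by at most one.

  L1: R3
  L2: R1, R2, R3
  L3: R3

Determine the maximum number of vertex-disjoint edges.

2

Unit-capacity flow: source→left, listed edges, right→sink; max matching = max flow.
Augmenting path L1→R3 (+1); matched 1.
Augmenting path L2→R1 (+1); matched 2.
No augmenting path remains; maximum matching = 2.
König certificate: {L2, R3} is a vertex cover of size 2 (every listed pair touches it), so no matching can be larger.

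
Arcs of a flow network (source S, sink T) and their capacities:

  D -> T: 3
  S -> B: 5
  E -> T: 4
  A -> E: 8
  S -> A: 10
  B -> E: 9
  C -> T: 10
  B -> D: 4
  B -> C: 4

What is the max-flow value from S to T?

Augment S→A→E→T: bottleneck 4, flow now 4.
Augment S→B→C→T: bottleneck 4, flow now 8.
Augment S→B→D→T: bottleneck 1, flow now 9.
No augmenting path remains; maximum flow = 9.
In the residual graph, reachable from S: {S, A, E}.
Min-cut edges: S→B (5), E→T (4); capacity 5 + 4 = 9.
This cut is saturated, so no flow can exceed 9.

9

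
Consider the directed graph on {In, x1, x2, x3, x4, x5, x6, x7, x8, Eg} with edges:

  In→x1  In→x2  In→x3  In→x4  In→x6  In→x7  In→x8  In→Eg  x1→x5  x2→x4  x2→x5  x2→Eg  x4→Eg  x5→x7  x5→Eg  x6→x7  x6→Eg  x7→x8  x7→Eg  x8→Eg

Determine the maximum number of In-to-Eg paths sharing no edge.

7

Assign every edge capacity 1; by Menger, the answer equals the max flow.
Path In→Eg (+1); total 1.
Path In→x2→Eg (+1); total 2.
Path In→x4→Eg (+1); total 3.
Path In→x6→Eg (+1); total 4.
Path In→x7→Eg (+1); total 5.
Path In→x8→Eg (+1); total 6.
Path In→x1→x5→Eg (+1); total 7.
No residual In→Eg path; max flow = 7.
Certifying cut of size 7: {In→Eg, In→x1, In→x2, In→x4, In→x6, In→x7, In→x8}.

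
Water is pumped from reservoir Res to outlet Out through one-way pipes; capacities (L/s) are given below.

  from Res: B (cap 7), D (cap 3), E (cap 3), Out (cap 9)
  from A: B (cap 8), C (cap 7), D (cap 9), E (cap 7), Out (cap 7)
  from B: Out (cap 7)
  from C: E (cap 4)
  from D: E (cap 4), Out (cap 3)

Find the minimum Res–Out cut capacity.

19

Augment Res→Out: bottleneck 9, flow now 9.
Augment Res→B→Out: bottleneck 7, flow now 16.
Augment Res→D→Out: bottleneck 3, flow now 19.
No augmenting path remains; maximum flow = 19.
By max-flow min-cut, the minimum cut capacity equals the max flow.
In the residual graph, reachable from Res: {Res, E}.
Min-cut edges: Res→B (7), Res→D (3), Res→Out (9); capacity 7 + 3 + 9 = 19.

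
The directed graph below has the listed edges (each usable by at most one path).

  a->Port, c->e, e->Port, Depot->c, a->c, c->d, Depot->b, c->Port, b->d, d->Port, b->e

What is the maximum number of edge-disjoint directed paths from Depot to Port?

2

Assign every edge capacity 1; by Menger, the answer equals the max flow.
Path Depot→c→Port (+1); total 1.
Path Depot→b→d→Port (+1); total 2.
No residual Depot→Port path; max flow = 2.
Certifying cut of size 2: {Depot→b, Depot→c}.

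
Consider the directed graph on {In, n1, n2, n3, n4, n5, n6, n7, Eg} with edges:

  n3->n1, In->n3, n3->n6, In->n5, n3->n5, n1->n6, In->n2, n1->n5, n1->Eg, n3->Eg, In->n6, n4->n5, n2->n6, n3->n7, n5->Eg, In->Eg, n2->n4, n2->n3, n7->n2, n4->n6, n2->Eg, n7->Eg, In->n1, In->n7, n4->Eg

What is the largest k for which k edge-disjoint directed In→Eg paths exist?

6

Assign every edge capacity 1; by Menger, the answer equals the max flow.
Path In→Eg (+1); total 1.
Path In→n1→Eg (+1); total 2.
Path In→n2→Eg (+1); total 3.
Path In→n3→Eg (+1); total 4.
Path In→n5→Eg (+1); total 5.
Path In→n7→Eg (+1); total 6.
No residual In→Eg path; max flow = 6.
Certifying cut of size 6: {In→Eg, In→n1, In→n2, In→n3, In→n5, In→n7}.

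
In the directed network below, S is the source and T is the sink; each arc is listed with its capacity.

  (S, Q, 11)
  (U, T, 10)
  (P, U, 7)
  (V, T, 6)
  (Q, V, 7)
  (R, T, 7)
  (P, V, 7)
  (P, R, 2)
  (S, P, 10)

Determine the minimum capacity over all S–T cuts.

15

Augment S→P→R→T: bottleneck 2, flow now 2.
Augment S→P→U→T: bottleneck 7, flow now 9.
Augment S→P→V→T: bottleneck 1, flow now 10.
Augment S→Q→V→T: bottleneck 5, flow now 15.
No augmenting path remains; maximum flow = 15.
By max-flow min-cut, the minimum cut capacity equals the max flow.
In the residual graph, reachable from S: {S, P, Q, V}.
Min-cut edges: P→R (2), P→U (7), V→T (6); capacity 2 + 7 + 6 = 15.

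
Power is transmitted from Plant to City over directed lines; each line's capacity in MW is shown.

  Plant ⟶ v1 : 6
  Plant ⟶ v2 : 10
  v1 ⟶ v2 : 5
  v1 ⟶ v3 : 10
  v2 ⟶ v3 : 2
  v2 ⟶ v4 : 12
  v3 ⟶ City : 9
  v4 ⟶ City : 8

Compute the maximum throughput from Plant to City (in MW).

Augment Plant→v1→v3→City: bottleneck 6, flow now 6.
Augment Plant→v2→v3→City: bottleneck 2, flow now 8.
Augment Plant→v2→v4→City: bottleneck 8, flow now 16.
No augmenting path remains; maximum flow = 16.
In the residual graph, reachable from Plant: {Plant}.
Min-cut edges: Plant→v1 (6), Plant→v2 (10); capacity 6 + 10 = 16.
This cut is saturated, so no flow can exceed 16.

16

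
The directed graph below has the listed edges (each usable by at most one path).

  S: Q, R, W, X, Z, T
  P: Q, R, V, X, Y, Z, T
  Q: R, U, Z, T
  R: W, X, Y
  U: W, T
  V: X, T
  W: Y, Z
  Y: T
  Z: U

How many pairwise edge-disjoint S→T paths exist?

Assign every edge capacity 1; by Menger, the answer equals the max flow.
Path S→T (+1); total 1.
Path S→Q→T (+1); total 2.
Path S→R→Y→T (+1); total 3.
Path S→Z→U→T (+1); total 4.
No residual S→T path; max flow = 4.
Certifying cut of size 4: {S→Q, S→T, Y→T, Z→U}.

4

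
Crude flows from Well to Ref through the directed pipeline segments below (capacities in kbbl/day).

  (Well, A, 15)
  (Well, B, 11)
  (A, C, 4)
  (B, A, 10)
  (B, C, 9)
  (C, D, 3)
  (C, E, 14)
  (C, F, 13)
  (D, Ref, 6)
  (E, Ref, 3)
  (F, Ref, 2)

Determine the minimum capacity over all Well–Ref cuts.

8

Augment Well→A→C→D→Ref: bottleneck 3, flow now 3.
Augment Well→A→C→E→Ref: bottleneck 1, flow now 4.
Augment Well→B→C→E→Ref: bottleneck 2, flow now 6.
Augment Well→B→C→F→Ref: bottleneck 2, flow now 8.
No augmenting path remains; maximum flow = 8.
By max-flow min-cut, the minimum cut capacity equals the max flow.
In the residual graph, reachable from Well: {Well, A, B, C, E, F}.
Min-cut edges: C→D (3), E→Ref (3), F→Ref (2); capacity 3 + 3 + 2 = 8.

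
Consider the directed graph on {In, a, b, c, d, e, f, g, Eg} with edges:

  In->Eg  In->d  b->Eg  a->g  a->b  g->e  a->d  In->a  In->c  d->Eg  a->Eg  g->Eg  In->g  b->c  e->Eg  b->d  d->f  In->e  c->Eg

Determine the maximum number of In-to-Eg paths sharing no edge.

Assign every edge capacity 1; by Menger, the answer equals the max flow.
Path In→Eg (+1); total 1.
Path In→a→Eg (+1); total 2.
Path In→c→Eg (+1); total 3.
Path In→d→Eg (+1); total 4.
Path In→e→Eg (+1); total 5.
Path In→g→Eg (+1); total 6.
No residual In→Eg path; max flow = 6.
Certifying cut of size 6: {In→Eg, In→a, In→c, In→d, In→e, In→g}.

6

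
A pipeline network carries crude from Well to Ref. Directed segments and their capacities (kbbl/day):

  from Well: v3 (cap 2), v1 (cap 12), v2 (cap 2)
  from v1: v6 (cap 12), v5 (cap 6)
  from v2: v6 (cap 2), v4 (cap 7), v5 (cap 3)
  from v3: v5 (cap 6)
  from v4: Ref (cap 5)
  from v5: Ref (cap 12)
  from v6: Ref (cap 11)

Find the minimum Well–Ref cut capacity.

Augment Well→v1→v5→Ref: bottleneck 6, flow now 6.
Augment Well→v1→v6→Ref: bottleneck 6, flow now 12.
Augment Well→v2→v4→Ref: bottleneck 2, flow now 14.
Augment Well→v3→v5→Ref: bottleneck 2, flow now 16.
No augmenting path remains; maximum flow = 16.
By max-flow min-cut, the minimum cut capacity equals the max flow.
In the residual graph, reachable from Well: {Well}.
Min-cut edges: Well→v1 (12), Well→v2 (2), Well→v3 (2); capacity 12 + 2 + 2 = 16.

16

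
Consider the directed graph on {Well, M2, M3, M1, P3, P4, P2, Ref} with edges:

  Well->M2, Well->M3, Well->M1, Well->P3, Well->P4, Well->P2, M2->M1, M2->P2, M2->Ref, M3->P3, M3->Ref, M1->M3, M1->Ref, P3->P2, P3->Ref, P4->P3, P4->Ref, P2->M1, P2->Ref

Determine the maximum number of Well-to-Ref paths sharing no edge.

6

Assign every edge capacity 1; by Menger, the answer equals the max flow.
Path Well→M2→Ref (+1); total 1.
Path Well→M3→Ref (+1); total 2.
Path Well→M1→Ref (+1); total 3.
Path Well→P3→Ref (+1); total 4.
Path Well→P4→Ref (+1); total 5.
Path Well→P2→Ref (+1); total 6.
No residual Well→Ref path; max flow = 6.
Certifying cut of size 6: {Well→M1, Well→M2, Well→M3, Well→P2, Well→P3, Well→P4}.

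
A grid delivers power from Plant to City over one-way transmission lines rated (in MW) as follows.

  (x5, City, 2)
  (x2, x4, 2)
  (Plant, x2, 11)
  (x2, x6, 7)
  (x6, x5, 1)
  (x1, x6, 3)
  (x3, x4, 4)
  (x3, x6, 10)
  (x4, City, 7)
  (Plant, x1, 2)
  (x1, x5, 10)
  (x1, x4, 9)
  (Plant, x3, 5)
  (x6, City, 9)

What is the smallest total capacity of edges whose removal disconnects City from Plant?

16

Augment Plant→x1→x4→City: bottleneck 2, flow now 2.
Augment Plant→x2→x4→City: bottleneck 2, flow now 4.
Augment Plant→x2→x6→City: bottleneck 7, flow now 11.
Augment Plant→x3→x4→City: bottleneck 3, flow now 14.
Augment Plant→x3→x6→City: bottleneck 2, flow now 16.
No augmenting path remains; maximum flow = 16.
By max-flow min-cut, the minimum cut capacity equals the max flow.
In the residual graph, reachable from Plant: {Plant, x2}.
Min-cut edges: Plant→x1 (2), Plant→x3 (5), x2→x4 (2), x2→x6 (7); capacity 2 + 5 + 2 + 7 = 16.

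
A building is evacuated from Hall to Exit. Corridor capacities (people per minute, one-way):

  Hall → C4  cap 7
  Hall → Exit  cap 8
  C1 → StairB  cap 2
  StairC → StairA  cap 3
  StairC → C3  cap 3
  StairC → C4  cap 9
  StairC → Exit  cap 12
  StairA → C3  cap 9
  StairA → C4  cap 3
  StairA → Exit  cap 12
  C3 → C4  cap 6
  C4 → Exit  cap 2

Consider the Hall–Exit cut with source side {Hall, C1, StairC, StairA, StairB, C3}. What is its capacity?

Edges leaving {Hall, C1, StairC, StairA, StairB, C3}: Hall→C4 (7), Hall→Exit (8), StairC→C4 (9), StairC→Exit (12), StairA→C4 (3), StairA→Exit (12), C3→C4 (6).
Cut capacity = 7 + 8 + 9 + 12 + 3 + 12 + 6 = 57.

57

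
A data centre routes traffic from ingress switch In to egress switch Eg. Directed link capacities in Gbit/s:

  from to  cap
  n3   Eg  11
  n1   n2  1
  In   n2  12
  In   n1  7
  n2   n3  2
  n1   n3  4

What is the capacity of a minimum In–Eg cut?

Augment In→n1→n3→Eg: bottleneck 4, flow now 4.
Augment In→n2→n3→Eg: bottleneck 2, flow now 6.
No augmenting path remains; maximum flow = 6.
By max-flow min-cut, the minimum cut capacity equals the max flow.
In the residual graph, reachable from In: {In, n1, n2}.
Min-cut edges: n1→n3 (4), n2→n3 (2); capacity 4 + 2 = 6.

6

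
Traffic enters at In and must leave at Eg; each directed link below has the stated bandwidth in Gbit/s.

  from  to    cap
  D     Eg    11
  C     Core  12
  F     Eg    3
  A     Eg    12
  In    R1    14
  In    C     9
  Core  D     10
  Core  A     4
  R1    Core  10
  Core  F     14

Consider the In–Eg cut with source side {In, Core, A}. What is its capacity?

Edges leaving {In, Core, A}: In→C (9), In→R1 (14), Core→F (14), Core→D (10), A→Eg (12).
Cut capacity = 9 + 14 + 14 + 10 + 12 = 59.

59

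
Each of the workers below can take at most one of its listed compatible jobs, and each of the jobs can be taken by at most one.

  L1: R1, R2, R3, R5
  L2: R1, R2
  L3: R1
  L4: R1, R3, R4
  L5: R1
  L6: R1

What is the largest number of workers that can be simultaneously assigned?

Unit-capacity flow: source→left, listed edges, right→sink; max matching = max flow.
Augmenting path L1→R1 (+1); matched 1.
Augmenting path L2→R2 (+1); matched 2.
Augmenting path L4→R3 (+1); matched 3.
Augmenting path L3→R1→L1→R5 (+1); matched 4.
No augmenting path remains; maximum matching = 4.
König certificate: {L1, L2, L4, R1} is a vertex cover of size 4 (every listed pair touches it), so no matching can be larger.

4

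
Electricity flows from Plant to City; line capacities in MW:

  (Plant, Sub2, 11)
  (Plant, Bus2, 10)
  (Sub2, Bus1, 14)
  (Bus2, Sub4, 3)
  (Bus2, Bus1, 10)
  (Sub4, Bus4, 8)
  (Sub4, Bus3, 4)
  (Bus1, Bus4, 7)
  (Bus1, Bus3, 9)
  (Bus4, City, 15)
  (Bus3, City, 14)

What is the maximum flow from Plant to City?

Augment Plant→Sub2→Bus1→Bus4→City: bottleneck 7, flow now 7.
Augment Plant→Sub2→Bus1→Bus3→City: bottleneck 4, flow now 11.
Augment Plant→Bus2→Sub4→Bus4→City: bottleneck 3, flow now 14.
Augment Plant→Bus2→Bus1→Bus3→City: bottleneck 5, flow now 19.
No augmenting path remains; maximum flow = 19.
In the residual graph, reachable from Plant: {Plant, Sub2, Bus2, Bus1}.
Min-cut edges: Bus2→Sub4 (3), Bus1→Bus4 (7), Bus1→Bus3 (9); capacity 3 + 7 + 9 = 19.
This cut is saturated, so no flow can exceed 19.

19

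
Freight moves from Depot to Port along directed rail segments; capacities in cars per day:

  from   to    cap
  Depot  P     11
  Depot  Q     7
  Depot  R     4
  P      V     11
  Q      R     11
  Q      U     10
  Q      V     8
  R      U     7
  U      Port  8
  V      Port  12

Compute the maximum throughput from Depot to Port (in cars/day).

Augment Depot→P→V→Port: bottleneck 11, flow now 11.
Augment Depot→Q→U→Port: bottleneck 7, flow now 18.
Augment Depot→R→U→Port: bottleneck 1, flow now 19.
Augment Depot→R→U→Q→V→Port: bottleneck 1, flow now 20. (uses reverse residual edge)
No augmenting path remains; maximum flow = 20.
In the residual graph, reachable from Depot: {Depot, P, Q, R, U, V}.
Min-cut edges: U→Port (8), V→Port (12); capacity 8 + 12 = 20.
This cut is saturated, so no flow can exceed 20.

20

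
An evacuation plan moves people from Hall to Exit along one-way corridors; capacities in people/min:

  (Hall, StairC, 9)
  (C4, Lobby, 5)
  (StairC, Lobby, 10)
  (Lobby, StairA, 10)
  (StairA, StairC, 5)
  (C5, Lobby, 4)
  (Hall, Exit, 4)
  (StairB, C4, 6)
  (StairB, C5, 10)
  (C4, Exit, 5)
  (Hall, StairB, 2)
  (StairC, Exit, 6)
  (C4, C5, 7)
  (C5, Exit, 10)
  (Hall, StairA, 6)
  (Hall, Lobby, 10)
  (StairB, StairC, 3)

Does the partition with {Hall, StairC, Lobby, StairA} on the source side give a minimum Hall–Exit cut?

Yes — it is a minimum cut (capacity 12).

Given cut capacity: 2 + 4 + 6 = 12.
Augment Hall→Exit: bottleneck 4, flow now 4.
Augment Hall→StairC→Exit: bottleneck 6, flow now 10.
Augment Hall→StairB→C4→Exit: bottleneck 2, flow now 12.
No augmenting path remains; maximum flow = 12.
Cut capacity 12 equals the max flow, so it is a minimum cut.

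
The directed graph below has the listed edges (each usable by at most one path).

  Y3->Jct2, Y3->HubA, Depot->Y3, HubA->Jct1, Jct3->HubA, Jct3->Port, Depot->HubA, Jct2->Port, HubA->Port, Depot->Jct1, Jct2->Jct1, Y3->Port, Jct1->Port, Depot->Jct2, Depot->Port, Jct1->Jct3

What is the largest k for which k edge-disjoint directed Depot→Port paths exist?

5

Assign every edge capacity 1; by Menger, the answer equals the max flow.
Path Depot→Port (+1); total 1.
Path Depot→Y3→Port (+1); total 2.
Path Depot→Jct2→Port (+1); total 3.
Path Depot→HubA→Port (+1); total 4.
Path Depot→Jct1→Port (+1); total 5.
No residual Depot→Port path; max flow = 5.
Certifying cut of size 5: {Depot→HubA, Depot→Jct1, Depot→Jct2, Depot→Port, Depot→Y3}.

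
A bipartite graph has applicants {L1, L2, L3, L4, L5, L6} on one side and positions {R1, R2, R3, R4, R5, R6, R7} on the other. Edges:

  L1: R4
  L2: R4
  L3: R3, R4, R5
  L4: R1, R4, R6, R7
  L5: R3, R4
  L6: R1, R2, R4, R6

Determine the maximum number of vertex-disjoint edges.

5

Unit-capacity flow: source→left, listed edges, right→sink; max matching = max flow.
Augmenting path L1→R4 (+1); matched 1.
Augmenting path L3→R3 (+1); matched 2.
Augmenting path L4→R1 (+1); matched 3.
Augmenting path L6→R2 (+1); matched 4.
Augmenting path L5→R3→L3→R5 (+1); matched 5.
No augmenting path remains; maximum matching = 5.
König certificate: {L3, L4, L5, L6, R4} is a vertex cover of size 5 (every listed pair touches it), so no matching can be larger.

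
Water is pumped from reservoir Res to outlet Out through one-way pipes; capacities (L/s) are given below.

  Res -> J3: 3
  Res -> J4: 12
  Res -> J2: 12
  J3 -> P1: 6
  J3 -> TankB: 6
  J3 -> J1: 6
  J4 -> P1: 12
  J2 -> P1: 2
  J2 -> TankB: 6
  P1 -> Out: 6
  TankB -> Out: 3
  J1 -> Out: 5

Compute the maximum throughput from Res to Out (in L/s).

Augment Res→J3→P1→Out: bottleneck 3, flow now 3.
Augment Res→J4→P1→Out: bottleneck 3, flow now 6.
Augment Res→J2→TankB→Out: bottleneck 3, flow now 9.
Augment Res→J4→P1→J3→J1→Out: bottleneck 3, flow now 12. (uses reverse residual edge)
No augmenting path remains; maximum flow = 12.
In the residual graph, reachable from Res: {Res, J4, J2, P1, TankB}.
Min-cut edges: Res→J3 (3), P1→Out (6), TankB→Out (3); capacity 3 + 6 + 3 = 12.
This cut is saturated, so no flow can exceed 12.

12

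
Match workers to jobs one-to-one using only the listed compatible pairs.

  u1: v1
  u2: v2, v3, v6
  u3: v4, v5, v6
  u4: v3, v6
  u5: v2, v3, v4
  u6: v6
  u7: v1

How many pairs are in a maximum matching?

Unit-capacity flow: source→left, listed edges, right→sink; max matching = max flow.
Augmenting path u1→v1 (+1); matched 1.
Augmenting path u2→v2 (+1); matched 2.
Augmenting path u3→v4 (+1); matched 3.
Augmenting path u4→v3 (+1); matched 4.
Augmenting path u6→v6 (+1); matched 5.
Augmenting path u5→v4→u3→v5 (+1); matched 6.
No augmenting path remains; maximum matching = 6.
König certificate: {u2, u3, u4, u5, u6, v1} is a vertex cover of size 6 (every listed pair touches it), so no matching can be larger.

6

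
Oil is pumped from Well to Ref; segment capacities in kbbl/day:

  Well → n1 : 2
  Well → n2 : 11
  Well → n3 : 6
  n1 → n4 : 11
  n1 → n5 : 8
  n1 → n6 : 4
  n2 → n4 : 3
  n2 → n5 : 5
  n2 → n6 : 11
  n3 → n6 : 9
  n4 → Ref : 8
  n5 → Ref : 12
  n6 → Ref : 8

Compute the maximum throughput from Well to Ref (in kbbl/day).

Augment Well→n1→n4→Ref: bottleneck 2, flow now 2.
Augment Well→n2→n4→Ref: bottleneck 3, flow now 5.
Augment Well→n2→n5→Ref: bottleneck 5, flow now 10.
Augment Well→n2→n6→Ref: bottleneck 3, flow now 13.
Augment Well→n3→n6→Ref: bottleneck 5, flow now 18.
No augmenting path remains; maximum flow = 18.
In the residual graph, reachable from Well: {Well, n2, n3, n6}.
Min-cut edges: Well→n1 (2), n2→n4 (3), n2→n5 (5), n6→Ref (8); capacity 2 + 3 + 5 + 8 = 18.
This cut is saturated, so no flow can exceed 18.

18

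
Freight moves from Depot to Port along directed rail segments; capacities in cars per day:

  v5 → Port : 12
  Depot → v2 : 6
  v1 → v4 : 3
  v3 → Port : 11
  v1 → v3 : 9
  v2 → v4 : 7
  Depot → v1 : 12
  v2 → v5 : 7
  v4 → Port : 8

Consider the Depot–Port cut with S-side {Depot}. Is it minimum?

Yes — it is a minimum cut (capacity 18).

Given cut capacity: 12 + 6 = 18.
Augment Depot→v1→v3→Port: bottleneck 9, flow now 9.
Augment Depot→v1→v4→Port: bottleneck 3, flow now 12.
Augment Depot→v2→v4→Port: bottleneck 5, flow now 17.
Augment Depot→v2→v5→Port: bottleneck 1, flow now 18.
No augmenting path remains; maximum flow = 18.
Cut capacity 18 equals the max flow, so it is a minimum cut.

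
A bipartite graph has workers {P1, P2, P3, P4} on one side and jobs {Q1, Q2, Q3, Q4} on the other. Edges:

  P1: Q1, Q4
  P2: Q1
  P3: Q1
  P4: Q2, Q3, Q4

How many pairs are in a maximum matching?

3

Unit-capacity flow: source→left, listed edges, right→sink; max matching = max flow.
Augmenting path P1→Q1 (+1); matched 1.
Augmenting path P4→Q2 (+1); matched 2.
Augmenting path P2→Q1→P1→Q4 (+1); matched 3.
No augmenting path remains; maximum matching = 3.
König certificate: {P1, P4, Q1} is a vertex cover of size 3 (every listed pair touches it), so no matching can be larger.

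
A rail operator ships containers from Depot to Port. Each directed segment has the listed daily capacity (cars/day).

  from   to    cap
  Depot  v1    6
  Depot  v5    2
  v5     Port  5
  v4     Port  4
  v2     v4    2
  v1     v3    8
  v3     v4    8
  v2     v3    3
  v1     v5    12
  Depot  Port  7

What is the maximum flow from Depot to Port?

15

Augment Depot→Port: bottleneck 7, flow now 7.
Augment Depot→v5→Port: bottleneck 2, flow now 9.
Augment Depot→v1→v5→Port: bottleneck 3, flow now 12.
Augment Depot→v1→v3→v4→Port: bottleneck 3, flow now 15.
No augmenting path remains; maximum flow = 15.
In the residual graph, reachable from Depot: {Depot}.
Min-cut edges: Depot→v1 (6), Depot→v5 (2), Depot→Port (7); capacity 6 + 2 + 7 = 15.
This cut is saturated, so no flow can exceed 15.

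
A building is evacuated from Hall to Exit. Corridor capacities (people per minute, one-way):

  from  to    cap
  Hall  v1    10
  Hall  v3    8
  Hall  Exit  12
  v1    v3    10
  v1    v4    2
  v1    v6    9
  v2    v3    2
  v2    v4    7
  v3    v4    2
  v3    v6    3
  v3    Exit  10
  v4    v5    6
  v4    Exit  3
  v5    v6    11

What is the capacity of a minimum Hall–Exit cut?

Augment Hall→Exit: bottleneck 12, flow now 12.
Augment Hall→v3→Exit: bottleneck 8, flow now 20.
Augment Hall→v1→v3→Exit: bottleneck 2, flow now 22.
Augment Hall→v1→v4→Exit: bottleneck 2, flow now 24.
Augment Hall→v1→v3→v4→Exit: bottleneck 1, flow now 25.
No augmenting path remains; maximum flow = 25.
By max-flow min-cut, the minimum cut capacity equals the max flow.
In the residual graph, reachable from Hall: {Hall, v1, v3, v4, v5, v6}.
Min-cut edges: Hall→Exit (12), v3→Exit (10), v4→Exit (3); capacity 12 + 10 + 3 = 25.

25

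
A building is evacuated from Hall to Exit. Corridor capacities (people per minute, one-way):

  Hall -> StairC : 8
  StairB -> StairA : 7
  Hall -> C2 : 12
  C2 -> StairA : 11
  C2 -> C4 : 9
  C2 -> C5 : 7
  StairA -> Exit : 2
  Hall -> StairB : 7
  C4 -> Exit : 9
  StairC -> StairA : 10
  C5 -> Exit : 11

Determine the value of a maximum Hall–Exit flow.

Augment Hall→C2→C4→Exit: bottleneck 9, flow now 9.
Augment Hall→C2→StairA→Exit: bottleneck 2, flow now 11.
Augment Hall→C2→C5→Exit: bottleneck 1, flow now 12.
Augment Hall→StairC→StairA→C2→C5→Exit: bottleneck 2, flow now 14. (uses reverse residual edge)
No augmenting path remains; maximum flow = 14.
In the residual graph, reachable from Hall: {Hall, StairC, StairB, StairA}.
Min-cut edges: Hall→C2 (12), StairA→Exit (2); capacity 12 + 2 = 14.
This cut is saturated, so no flow can exceed 14.

14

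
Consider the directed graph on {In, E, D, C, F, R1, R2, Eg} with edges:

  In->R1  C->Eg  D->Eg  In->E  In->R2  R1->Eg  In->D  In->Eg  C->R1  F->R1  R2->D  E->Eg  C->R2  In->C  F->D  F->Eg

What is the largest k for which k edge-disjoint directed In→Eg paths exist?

5

Assign every edge capacity 1; by Menger, the answer equals the max flow.
Path In→Eg (+1); total 1.
Path In→E→Eg (+1); total 2.
Path In→D→Eg (+1); total 3.
Path In→C→Eg (+1); total 4.
Path In→R1→Eg (+1); total 5.
No residual In→Eg path; max flow = 5.
Certifying cut of size 5: {D→Eg, In→C, In→E, In→Eg, In→R1}.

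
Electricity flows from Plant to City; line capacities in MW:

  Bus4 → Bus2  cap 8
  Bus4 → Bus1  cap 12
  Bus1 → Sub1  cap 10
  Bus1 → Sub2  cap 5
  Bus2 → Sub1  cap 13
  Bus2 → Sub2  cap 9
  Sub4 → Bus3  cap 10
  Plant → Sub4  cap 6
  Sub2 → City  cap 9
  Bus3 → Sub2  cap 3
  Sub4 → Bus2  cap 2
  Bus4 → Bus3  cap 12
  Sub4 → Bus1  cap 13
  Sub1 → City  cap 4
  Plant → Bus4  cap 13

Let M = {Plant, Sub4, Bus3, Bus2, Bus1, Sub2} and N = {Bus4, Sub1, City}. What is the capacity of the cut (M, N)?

Edges leaving {Plant, Sub4, Bus3, Bus2, Bus1, Sub2}: Plant→Bus4 (13), Bus2→Sub1 (13), Bus1→Sub1 (10), Sub2→City (9).
Cut capacity = 13 + 13 + 10 + 9 = 45.

45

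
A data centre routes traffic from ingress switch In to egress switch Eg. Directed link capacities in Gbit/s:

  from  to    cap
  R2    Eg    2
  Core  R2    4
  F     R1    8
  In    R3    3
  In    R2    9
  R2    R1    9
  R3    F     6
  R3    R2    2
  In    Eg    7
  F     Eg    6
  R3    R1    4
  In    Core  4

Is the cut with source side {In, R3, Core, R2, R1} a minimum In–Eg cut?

Given cut capacity: 7 + 6 + 2 = 15.
Augment In→Eg: bottleneck 7, flow now 7.
Augment In→R2→Eg: bottleneck 2, flow now 9.
Augment In→R3→F→Eg: bottleneck 3, flow now 12.
No augmenting path remains; maximum flow = 12.
In the residual graph, reachable from In: {In, Core, R2, R1}.
Min-cut edges: In→R3 (3), In→Eg (7), R2→Eg (2); capacity 3 + 7 + 2 = 12.
Cut capacity 15 exceeds the max flow 12, so it is not minimum.

No — its capacity is 15, but the minimum cut has capacity 12.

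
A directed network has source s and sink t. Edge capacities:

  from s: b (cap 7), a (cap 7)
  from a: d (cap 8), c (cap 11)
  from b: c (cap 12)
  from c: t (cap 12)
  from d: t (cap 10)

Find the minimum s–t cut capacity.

14

Augment s→a→c→t: bottleneck 7, flow now 7.
Augment s→b→c→t: bottleneck 5, flow now 12.
Augment s→b→c→a→d→t: bottleneck 2, flow now 14. (uses reverse residual edge)
No augmenting path remains; maximum flow = 14.
By max-flow min-cut, the minimum cut capacity equals the max flow.
In the residual graph, reachable from s: {s}.
Min-cut edges: s→a (7), s→b (7); capacity 7 + 7 = 14.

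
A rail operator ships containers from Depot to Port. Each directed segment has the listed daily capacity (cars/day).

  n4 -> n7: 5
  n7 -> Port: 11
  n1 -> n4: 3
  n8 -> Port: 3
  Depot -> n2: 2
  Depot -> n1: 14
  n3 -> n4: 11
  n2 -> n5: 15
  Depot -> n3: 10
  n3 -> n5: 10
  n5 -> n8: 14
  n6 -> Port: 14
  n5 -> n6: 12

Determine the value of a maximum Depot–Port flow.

15

Augment Depot→n1→n4→n7→Port: bottleneck 3, flow now 3.
Augment Depot→n2→n5→n6→Port: bottleneck 2, flow now 5.
Augment Depot→n3→n4→n7→Port: bottleneck 2, flow now 7.
Augment Depot→n3→n5→n6→Port: bottleneck 8, flow now 15.
No augmenting path remains; maximum flow = 15.
In the residual graph, reachable from Depot: {Depot, n1}.
Min-cut edges: Depot→n2 (2), Depot→n3 (10), n1→n4 (3); capacity 2 + 10 + 3 = 15.
This cut is saturated, so no flow can exceed 15.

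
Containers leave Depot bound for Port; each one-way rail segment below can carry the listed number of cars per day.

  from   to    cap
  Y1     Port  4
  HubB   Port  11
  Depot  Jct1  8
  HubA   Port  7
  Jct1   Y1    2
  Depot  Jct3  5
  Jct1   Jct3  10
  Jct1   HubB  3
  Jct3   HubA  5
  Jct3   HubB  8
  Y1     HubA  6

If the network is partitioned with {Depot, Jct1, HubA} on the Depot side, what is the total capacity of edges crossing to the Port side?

27

Edges leaving {Depot, Jct1, HubA}: Depot→Jct3 (5), Jct1→Jct3 (10), Jct1→HubB (3), Jct1→Y1 (2), HubA→Port (7).
Cut capacity = 5 + 10 + 3 + 2 + 7 = 27.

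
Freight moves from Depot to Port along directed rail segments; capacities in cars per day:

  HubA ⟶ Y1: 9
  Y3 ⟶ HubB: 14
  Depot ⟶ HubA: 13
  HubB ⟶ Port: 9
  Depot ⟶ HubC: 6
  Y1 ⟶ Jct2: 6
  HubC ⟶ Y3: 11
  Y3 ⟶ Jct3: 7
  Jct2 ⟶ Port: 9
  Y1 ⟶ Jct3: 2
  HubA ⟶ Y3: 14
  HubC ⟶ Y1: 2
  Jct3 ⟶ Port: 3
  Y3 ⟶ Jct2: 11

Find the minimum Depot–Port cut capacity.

Augment Depot→HubC→Y3→HubB→Port: bottleneck 6, flow now 6.
Augment Depot→HubA→Y3→HubB→Port: bottleneck 3, flow now 9.
Augment Depot→HubA→Y3→Jct2→Port: bottleneck 9, flow now 18.
Augment Depot→HubA→Y3→Jct3→Port: bottleneck 1, flow now 19.
No augmenting path remains; maximum flow = 19.
By max-flow min-cut, the minimum cut capacity equals the max flow.
In the residual graph, reachable from Depot: {Depot}.
Min-cut edges: Depot→HubC (6), Depot→HubA (13); capacity 6 + 13 = 19.

19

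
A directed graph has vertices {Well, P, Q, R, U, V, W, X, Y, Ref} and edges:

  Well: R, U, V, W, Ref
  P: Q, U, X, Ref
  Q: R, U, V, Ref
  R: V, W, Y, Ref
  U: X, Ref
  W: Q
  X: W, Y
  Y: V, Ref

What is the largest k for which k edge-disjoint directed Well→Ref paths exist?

4

Assign every edge capacity 1; by Menger, the answer equals the max flow.
Path Well→Ref (+1); total 1.
Path Well→R→Ref (+1); total 2.
Path Well→U→Ref (+1); total 3.
Path Well→W→Q→Ref (+1); total 4.
No residual Well→Ref path; max flow = 4.
Certifying cut of size 4: {Well→R, Well→Ref, Well→U, Well→W}.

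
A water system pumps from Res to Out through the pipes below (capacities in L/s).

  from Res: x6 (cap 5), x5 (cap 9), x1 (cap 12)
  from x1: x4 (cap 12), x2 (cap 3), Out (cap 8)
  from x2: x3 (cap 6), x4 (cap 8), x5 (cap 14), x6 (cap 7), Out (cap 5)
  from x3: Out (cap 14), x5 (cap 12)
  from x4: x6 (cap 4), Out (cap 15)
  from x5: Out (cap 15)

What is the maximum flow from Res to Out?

21

Augment Res→x1→Out: bottleneck 8, flow now 8.
Augment Res→x5→Out: bottleneck 9, flow now 17.
Augment Res→x1→x2→Out: bottleneck 3, flow now 20.
Augment Res→x1→x4→Out: bottleneck 1, flow now 21.
No augmenting path remains; maximum flow = 21.
In the residual graph, reachable from Res: {Res, x6}.
Min-cut edges: Res→x1 (12), Res→x5 (9); capacity 12 + 9 = 21.
This cut is saturated, so no flow can exceed 21.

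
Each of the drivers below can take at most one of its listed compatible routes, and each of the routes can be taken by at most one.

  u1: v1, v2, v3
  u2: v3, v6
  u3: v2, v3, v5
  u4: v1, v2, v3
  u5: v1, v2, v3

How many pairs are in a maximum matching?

Unit-capacity flow: source→left, listed edges, right→sink; max matching = max flow.
Augmenting path u1→v1 (+1); matched 1.
Augmenting path u2→v3 (+1); matched 2.
Augmenting path u3→v2 (+1); matched 3.
Augmenting path u4→v2→u3→v5 (+1); matched 4.
Augmenting path u5→v3→u2→v6 (+1); matched 5.
No augmenting path remains; maximum matching = 5.
König certificate: {u1, u2, u3, u4, u5} is a vertex cover of size 5 (every listed pair touches it), so no matching can be larger.

5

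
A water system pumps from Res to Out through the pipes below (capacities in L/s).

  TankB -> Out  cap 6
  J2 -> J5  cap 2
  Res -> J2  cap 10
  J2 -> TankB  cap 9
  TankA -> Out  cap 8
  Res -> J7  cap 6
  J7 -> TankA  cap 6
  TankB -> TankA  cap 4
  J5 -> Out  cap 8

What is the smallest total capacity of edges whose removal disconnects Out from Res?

16

Augment Res→J2→TankB→Out: bottleneck 6, flow now 6.
Augment Res→J2→J5→Out: bottleneck 2, flow now 8.
Augment Res→J7→TankA→Out: bottleneck 6, flow now 14.
Augment Res→J2→TankB→TankA→Out: bottleneck 2, flow now 16.
No augmenting path remains; maximum flow = 16.
By max-flow min-cut, the minimum cut capacity equals the max flow.
In the residual graph, reachable from Res: {Res}.
Min-cut edges: Res→J2 (10), Res→J7 (6); capacity 10 + 6 = 16.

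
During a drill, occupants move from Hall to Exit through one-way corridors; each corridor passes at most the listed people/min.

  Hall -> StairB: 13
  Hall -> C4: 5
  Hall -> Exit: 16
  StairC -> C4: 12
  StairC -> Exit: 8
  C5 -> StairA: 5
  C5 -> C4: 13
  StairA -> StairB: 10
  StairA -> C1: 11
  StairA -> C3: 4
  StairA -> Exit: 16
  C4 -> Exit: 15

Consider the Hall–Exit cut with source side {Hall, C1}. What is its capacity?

Edges leaving {Hall, C1}: Hall→StairB (13), Hall→C4 (5), Hall→Exit (16).
Cut capacity = 13 + 5 + 16 = 34.

34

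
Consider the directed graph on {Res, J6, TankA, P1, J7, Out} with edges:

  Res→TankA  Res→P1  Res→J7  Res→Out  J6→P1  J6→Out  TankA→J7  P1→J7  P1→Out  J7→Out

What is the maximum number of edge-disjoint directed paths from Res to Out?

Assign every edge capacity 1; by Menger, the answer equals the max flow.
Path Res→Out (+1); total 1.
Path Res→P1→Out (+1); total 2.
Path Res→J7→Out (+1); total 3.
No residual Res→Out path; max flow = 3.
Certifying cut of size 3: {J7→Out, Res→Out, Res→P1}.

3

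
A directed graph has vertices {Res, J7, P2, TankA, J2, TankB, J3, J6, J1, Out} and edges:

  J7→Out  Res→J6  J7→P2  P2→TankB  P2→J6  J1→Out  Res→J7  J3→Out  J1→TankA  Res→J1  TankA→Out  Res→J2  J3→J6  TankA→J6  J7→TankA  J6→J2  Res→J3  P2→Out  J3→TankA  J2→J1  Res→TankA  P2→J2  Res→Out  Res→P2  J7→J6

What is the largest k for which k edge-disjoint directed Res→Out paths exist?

6

Assign every edge capacity 1; by Menger, the answer equals the max flow.
Path Res→Out (+1); total 1.
Path Res→J7→Out (+1); total 2.
Path Res→P2→Out (+1); total 3.
Path Res→TankA→Out (+1); total 4.
Path Res→J3→Out (+1); total 5.
Path Res→J1→Out (+1); total 6.
No residual Res→Out path; max flow = 6.
Certifying cut of size 6: {J1→Out, Res→J3, Res→J7, Res→Out, Res→P2, TankA→Out}.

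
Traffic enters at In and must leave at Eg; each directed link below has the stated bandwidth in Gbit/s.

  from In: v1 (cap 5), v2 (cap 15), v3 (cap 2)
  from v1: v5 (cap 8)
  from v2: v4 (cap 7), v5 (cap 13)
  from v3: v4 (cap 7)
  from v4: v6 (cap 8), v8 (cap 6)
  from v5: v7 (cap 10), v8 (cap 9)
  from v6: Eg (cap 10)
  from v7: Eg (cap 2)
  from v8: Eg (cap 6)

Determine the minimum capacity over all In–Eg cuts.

Augment In→v1→v5→v7→Eg: bottleneck 2, flow now 2.
Augment In→v1→v5→v8→Eg: bottleneck 3, flow now 5.
Augment In→v2→v4→v6→Eg: bottleneck 7, flow now 12.
Augment In→v2→v5→v8→Eg: bottleneck 3, flow now 15.
Augment In→v3→v4→v6→Eg: bottleneck 1, flow now 16.
No augmenting path remains; maximum flow = 16.
By max-flow min-cut, the minimum cut capacity equals the max flow.
In the residual graph, reachable from In: {In, v1, v2, v3, v4, v5, v7, v8}.
Min-cut edges: v4→v6 (8), v7→Eg (2), v8→Eg (6); capacity 8 + 2 + 6 = 16.

16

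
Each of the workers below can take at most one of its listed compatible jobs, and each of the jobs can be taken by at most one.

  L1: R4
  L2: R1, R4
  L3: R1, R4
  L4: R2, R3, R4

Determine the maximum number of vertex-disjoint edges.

Unit-capacity flow: source→left, listed edges, right→sink; max matching = max flow.
Augmenting path L1→R4 (+1); matched 1.
Augmenting path L2→R1 (+1); matched 2.
Augmenting path L4→R2 (+1); matched 3.
No augmenting path remains; maximum matching = 3.
König certificate: {L4, R1, R4} is a vertex cover of size 3 (every listed pair touches it), so no matching can be larger.

3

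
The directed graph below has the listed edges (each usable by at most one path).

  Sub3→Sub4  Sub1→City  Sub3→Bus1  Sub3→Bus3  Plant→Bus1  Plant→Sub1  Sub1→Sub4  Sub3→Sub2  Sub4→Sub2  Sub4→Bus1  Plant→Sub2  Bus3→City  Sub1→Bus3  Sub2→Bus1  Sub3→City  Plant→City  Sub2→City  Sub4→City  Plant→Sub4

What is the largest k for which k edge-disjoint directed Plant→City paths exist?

4

Assign every edge capacity 1; by Menger, the answer equals the max flow.
Path Plant→City (+1); total 1.
Path Plant→Sub1→City (+1); total 2.
Path Plant→Sub4→City (+1); total 3.
Path Plant→Sub2→City (+1); total 4.
No residual Plant→City path; max flow = 4.
Certifying cut of size 4: {Plant→City, Plant→Sub1, Plant→Sub2, Plant→Sub4}.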